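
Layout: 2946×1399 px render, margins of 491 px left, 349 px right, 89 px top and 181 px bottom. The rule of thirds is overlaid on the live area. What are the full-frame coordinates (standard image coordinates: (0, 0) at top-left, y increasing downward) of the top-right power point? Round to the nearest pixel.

Content width = 2946 − 491 − 349 = 2106 px; content height = 1399 − 89 − 181 = 1129 px.
Top-right is two-thirds across and one-third down within the live area.
x = 491 + 2 × 2106/3 = 491 + 1404.00 ≈ 1895
y = 89 + 1 × 1129/3 = 89 + 376.33 ≈ 465

(1895, 465)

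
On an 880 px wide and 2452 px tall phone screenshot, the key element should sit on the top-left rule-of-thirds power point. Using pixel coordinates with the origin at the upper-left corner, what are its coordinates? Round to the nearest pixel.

The top-left point sits one-third of the way across and one-third of the way down.
x = 1 × 880/3 ≈ 293; y = 1 × 2452/3 ≈ 817.

x = 293 px, y = 817 px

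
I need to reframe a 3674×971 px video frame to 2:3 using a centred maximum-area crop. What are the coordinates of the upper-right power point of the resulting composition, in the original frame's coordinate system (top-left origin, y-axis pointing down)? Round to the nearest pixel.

3674/971 > 2/3, so the 2:3 crop keeps the full height 971 and trims width to 971 × 2/3 = 647.33 px.
Left offset = (3674 − 647.33)/2 = 1513.33 px; top offset = 0.
Upper-right is two-thirds across and one-third down within the crop:
x = 1513.33 + 2 × 647.33/3 ≈ 1945; y = 0.00 + 1 × 971.00/3 ≈ 324.

(1945, 324)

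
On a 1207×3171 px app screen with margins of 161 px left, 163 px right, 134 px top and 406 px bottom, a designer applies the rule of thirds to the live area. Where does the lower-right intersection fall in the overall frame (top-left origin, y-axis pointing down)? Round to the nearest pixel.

Content width = 1207 − 161 − 163 = 883 px; content height = 3171 − 134 − 406 = 2631 px.
Lower-right is two-thirds across and two-thirds down within the live area.
x = 161 + 2 × 883/3 = 161 + 588.67 ≈ 750
y = 134 + 2 × 2631/3 = 134 + 1754.00 ≈ 1888

x = 750 px, y = 1888 px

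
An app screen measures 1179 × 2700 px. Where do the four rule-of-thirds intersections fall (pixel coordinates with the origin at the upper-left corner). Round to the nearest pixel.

One third of 1179 is 393; one third of 2700 is 900.
Vertical third lines at x = 393 and x = 786; horizontal third lines at y = 900 and y = 1800.

(393, 900), (786, 900), (393, 1800), (786, 1800)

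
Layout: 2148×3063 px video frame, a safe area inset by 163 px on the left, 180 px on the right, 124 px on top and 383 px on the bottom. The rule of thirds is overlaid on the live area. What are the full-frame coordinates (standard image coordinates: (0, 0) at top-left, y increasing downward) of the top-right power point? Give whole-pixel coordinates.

Content width = 2148 − 163 − 180 = 1805 px; content height = 3063 − 124 − 383 = 2556 px.
Top-right is two-thirds across and one-third down within the live area.
x = 163 + 2 × 1805/3 = 163 + 1203.33 ≈ 1366
y = 124 + 1 × 2556/3 = 124 + 852.00 ≈ 976

(1366, 976)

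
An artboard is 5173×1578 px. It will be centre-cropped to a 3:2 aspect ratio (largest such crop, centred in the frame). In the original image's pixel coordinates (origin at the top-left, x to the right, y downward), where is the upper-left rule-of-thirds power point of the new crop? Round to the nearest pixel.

5173/1578 > 3/2, so the 3:2 crop keeps the full height 1578 and trims width to 1578 × 3/2 = 2367.00 px.
Left offset = (5173 − 2367.00)/2 = 1403.00 px; top offset = 0.
Upper-left is one-third across and one-third down within the crop:
x = 1403.00 + 1 × 2367.00/3 ≈ 2192; y = 0.00 + 1 × 1578.00/3 ≈ 526.

x = 2192 px, y = 526 px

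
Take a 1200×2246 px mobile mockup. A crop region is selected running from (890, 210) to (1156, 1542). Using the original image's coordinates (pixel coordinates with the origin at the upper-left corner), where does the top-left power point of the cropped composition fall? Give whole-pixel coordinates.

Crop width = 1156 − 890 = 266 px; one third is 88.67 px.
Crop height = 1542 − 210 = 1332 px; one third is 444.00 px.
The top-left point is one-third across and one-third down within the crop:
x = 890 + 1 × 88.67 ≈ 979; y = 210 + 1 × 444.00 ≈ 654.

(979, 654)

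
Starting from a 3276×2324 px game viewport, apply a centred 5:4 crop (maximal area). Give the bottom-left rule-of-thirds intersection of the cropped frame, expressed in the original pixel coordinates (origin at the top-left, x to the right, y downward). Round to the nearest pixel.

3276/2324 > 5/4, so the 5:4 crop keeps the full height 2324 and trims width to 2324 × 5/4 = 2905.00 px.
Left offset = (3276 − 2905.00)/2 = 185.50 px; top offset = 0.
Bottom-left is one-third across and two-thirds down within the crop:
x = 185.50 + 1 × 2905.00/3 ≈ 1154; y = 0.00 + 2 × 2324.00/3 ≈ 1549.

x = 1154 px, y = 1549 px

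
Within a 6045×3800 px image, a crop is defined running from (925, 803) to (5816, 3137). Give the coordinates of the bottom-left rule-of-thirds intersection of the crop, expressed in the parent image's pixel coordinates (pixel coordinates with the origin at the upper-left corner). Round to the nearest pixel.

Crop width = 5816 − 925 = 4891 px; one third is 1630.33 px.
Crop height = 3137 − 803 = 2334 px; one third is 778.00 px.
The bottom-left point is one-third across and two-thirds down within the crop:
x = 925 + 1 × 1630.33 ≈ 2555; y = 803 + 2 × 778.00 ≈ 2359.

x = 2555 px, y = 2359 px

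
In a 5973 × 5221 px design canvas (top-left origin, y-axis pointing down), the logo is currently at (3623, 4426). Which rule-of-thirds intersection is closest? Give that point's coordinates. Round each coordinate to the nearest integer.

(3982, 3481)

Third lines: x ∈ {1991, 3982}, y ∈ {1740, 3481}.
3623 is closer to x = 3982; 4426 is closer to y = 3481.
So the nearest intersection is the lower-right power point.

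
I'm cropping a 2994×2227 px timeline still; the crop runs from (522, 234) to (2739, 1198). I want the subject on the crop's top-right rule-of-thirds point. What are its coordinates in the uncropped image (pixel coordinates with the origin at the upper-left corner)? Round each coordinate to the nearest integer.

(2000, 555)

Crop width = 2739 − 522 = 2217 px; one third is 739.00 px.
Crop height = 1198 − 234 = 964 px; one third is 321.33 px.
The top-right point is two-thirds across and one-third down within the crop:
x = 522 + 2 × 739.00 ≈ 2000; y = 234 + 1 × 321.33 ≈ 555.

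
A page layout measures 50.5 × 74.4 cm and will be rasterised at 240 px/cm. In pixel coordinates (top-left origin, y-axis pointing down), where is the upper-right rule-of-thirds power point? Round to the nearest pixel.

x = 8080 px, y = 5952 px

In pixels the canvas is 50.5 × 240 = 12120 wide and 74.4 × 240 = 17856 tall.
The upper-right point is two-thirds across and one-third down:
x = 2 × 12120/3 ≈ 8080; y = 1 × 17856/3 ≈ 5952.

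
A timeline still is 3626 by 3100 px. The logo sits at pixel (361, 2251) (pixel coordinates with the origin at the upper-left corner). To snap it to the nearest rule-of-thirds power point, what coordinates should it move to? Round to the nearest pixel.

Third lines: x ∈ {1209, 2417}, y ∈ {1033, 2067}.
361 is closer to x = 1209; 2251 is closer to y = 2067.
So the nearest intersection is the lower-left power point.

x = 1209 px, y = 2067 px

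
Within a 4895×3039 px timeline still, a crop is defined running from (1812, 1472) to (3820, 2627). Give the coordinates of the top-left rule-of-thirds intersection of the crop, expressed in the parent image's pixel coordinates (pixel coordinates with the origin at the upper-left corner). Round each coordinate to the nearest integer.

Crop width = 3820 − 1812 = 2008 px; one third is 669.33 px.
Crop height = 2627 − 1472 = 1155 px; one third is 385.00 px.
The top-left point is one-third across and one-third down within the crop:
x = 1812 + 1 × 669.33 ≈ 2481; y = 1472 + 1 × 385.00 ≈ 1857.

(2481, 1857)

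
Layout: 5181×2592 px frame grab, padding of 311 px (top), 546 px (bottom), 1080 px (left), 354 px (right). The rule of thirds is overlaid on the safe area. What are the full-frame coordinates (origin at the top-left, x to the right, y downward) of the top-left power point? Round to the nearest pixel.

(2329, 889)

Content width = 5181 − 1080 − 354 = 3747 px; content height = 2592 − 311 − 546 = 1735 px.
Top-left is one-third across and one-third down within the safe area.
x = 1080 + 1 × 3747/3 = 1080 + 1249.00 ≈ 2329
y = 311 + 1 × 1735/3 = 311 + 578.33 ≈ 889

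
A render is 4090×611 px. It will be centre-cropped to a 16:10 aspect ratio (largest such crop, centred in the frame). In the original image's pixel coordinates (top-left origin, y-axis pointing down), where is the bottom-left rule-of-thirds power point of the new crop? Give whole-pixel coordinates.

x = 1882 px, y = 407 px

4090/611 > 16/10, so the 16:10 crop keeps the full height 611 and trims width to 611 × 16/10 = 977.60 px.
Left offset = (4090 − 977.60)/2 = 1556.20 px; top offset = 0.
Bottom-left is one-third across and two-thirds down within the crop:
x = 1556.20 + 1 × 977.60/3 ≈ 1882; y = 0.00 + 2 × 611.00/3 ≈ 407.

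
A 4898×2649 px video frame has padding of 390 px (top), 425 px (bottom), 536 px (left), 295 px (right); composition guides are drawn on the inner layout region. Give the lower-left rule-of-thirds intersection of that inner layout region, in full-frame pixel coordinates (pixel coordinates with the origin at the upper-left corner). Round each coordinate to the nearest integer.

Content width = 4898 − 536 − 295 = 4067 px; content height = 2649 − 390 − 425 = 1834 px.
Lower-left is one-third across and two-thirds down within the inner layout region.
x = 536 + 1 × 4067/3 = 536 + 1355.67 ≈ 1892
y = 390 + 2 × 1834/3 = 390 + 1222.67 ≈ 1613

x = 1892 px, y = 1613 px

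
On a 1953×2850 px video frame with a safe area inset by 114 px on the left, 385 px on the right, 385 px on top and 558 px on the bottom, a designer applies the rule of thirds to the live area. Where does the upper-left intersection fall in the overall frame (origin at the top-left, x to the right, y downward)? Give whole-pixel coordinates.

x = 599 px, y = 1021 px

Content width = 1953 − 114 − 385 = 1454 px; content height = 2850 − 385 − 558 = 1907 px.
Upper-left is one-third across and one-third down within the live area.
x = 114 + 1 × 1454/3 = 114 + 484.67 ≈ 599
y = 385 + 1 × 1907/3 = 385 + 635.67 ≈ 1021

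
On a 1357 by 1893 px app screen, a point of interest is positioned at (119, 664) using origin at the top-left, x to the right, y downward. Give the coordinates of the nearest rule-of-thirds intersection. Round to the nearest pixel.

(452, 631)

Third lines: x ∈ {452, 905}, y ∈ {631, 1262}.
119 is closer to x = 452; 664 is closer to y = 631.
So the nearest intersection is the upper-left power point.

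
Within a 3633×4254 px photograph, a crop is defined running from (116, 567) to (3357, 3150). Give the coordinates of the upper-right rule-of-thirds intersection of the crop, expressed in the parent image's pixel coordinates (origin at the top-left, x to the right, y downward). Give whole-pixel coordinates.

Crop width = 3357 − 116 = 3241 px; one third is 1080.33 px.
Crop height = 3150 − 567 = 2583 px; one third is 861.00 px.
The upper-right point is two-thirds across and one-third down within the crop:
x = 116 + 2 × 1080.33 ≈ 2277; y = 567 + 1 × 861.00 ≈ 1428.

(2277, 1428)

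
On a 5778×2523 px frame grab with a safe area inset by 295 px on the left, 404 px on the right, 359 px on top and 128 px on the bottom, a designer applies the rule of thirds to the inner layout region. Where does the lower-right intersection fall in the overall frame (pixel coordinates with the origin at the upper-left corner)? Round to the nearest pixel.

(3681, 1716)

Content width = 5778 − 295 − 404 = 5079 px; content height = 2523 − 359 − 128 = 2036 px.
Lower-right is two-thirds across and two-thirds down within the inner layout region.
x = 295 + 2 × 5079/3 = 295 + 3386.00 ≈ 3681
y = 359 + 2 × 2036/3 = 359 + 1357.33 ≈ 1716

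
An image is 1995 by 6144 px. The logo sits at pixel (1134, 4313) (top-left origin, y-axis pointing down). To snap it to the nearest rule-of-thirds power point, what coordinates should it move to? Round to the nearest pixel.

Third lines: x ∈ {665, 1330}, y ∈ {2048, 4096}.
1134 is closer to x = 1330; 4313 is closer to y = 4096.
So the nearest intersection is the lower-right power point.

x = 1330 px, y = 4096 px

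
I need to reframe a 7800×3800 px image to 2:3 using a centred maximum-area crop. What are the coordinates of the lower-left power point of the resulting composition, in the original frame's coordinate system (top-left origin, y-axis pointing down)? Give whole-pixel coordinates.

x = 3478 px, y = 2533 px

7800/3800 > 2/3, so the 2:3 crop keeps the full height 3800 and trims width to 3800 × 2/3 = 2533.33 px.
Left offset = (7800 − 2533.33)/2 = 2633.33 px; top offset = 0.
Lower-left is one-third across and two-thirds down within the crop:
x = 2633.33 + 1 × 2533.33/3 ≈ 3478; y = 0.00 + 2 × 3800.00/3 ≈ 2533.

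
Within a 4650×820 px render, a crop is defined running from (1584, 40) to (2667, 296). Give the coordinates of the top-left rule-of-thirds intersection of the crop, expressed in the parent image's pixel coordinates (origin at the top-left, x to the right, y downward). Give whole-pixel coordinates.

Crop width = 2667 − 1584 = 1083 px; one third is 361.00 px.
Crop height = 296 − 40 = 256 px; one third is 85.33 px.
The top-left point is one-third across and one-third down within the crop:
x = 1584 + 1 × 361.00 ≈ 1945; y = 40 + 1 × 85.33 ≈ 125.

x = 1945 px, y = 125 px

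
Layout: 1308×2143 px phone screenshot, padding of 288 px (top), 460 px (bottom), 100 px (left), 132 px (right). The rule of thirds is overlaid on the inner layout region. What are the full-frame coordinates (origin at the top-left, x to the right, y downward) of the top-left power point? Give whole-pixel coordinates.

x = 459 px, y = 753 px

Content width = 1308 − 100 − 132 = 1076 px; content height = 2143 − 288 − 460 = 1395 px.
Top-left is one-third across and one-third down within the inner layout region.
x = 100 + 1 × 1076/3 = 100 + 358.67 ≈ 459
y = 288 + 1 × 1395/3 = 288 + 465.00 ≈ 753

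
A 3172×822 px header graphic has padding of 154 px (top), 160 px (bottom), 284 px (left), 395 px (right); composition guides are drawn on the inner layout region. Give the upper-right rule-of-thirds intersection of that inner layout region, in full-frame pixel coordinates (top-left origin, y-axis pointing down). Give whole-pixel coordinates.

Content width = 3172 − 284 − 395 = 2493 px; content height = 822 − 154 − 160 = 508 px.
Upper-right is two-thirds across and one-third down within the inner layout region.
x = 284 + 2 × 2493/3 = 284 + 1662.00 ≈ 1946
y = 154 + 1 × 508/3 = 154 + 169.33 ≈ 323

(1946, 323)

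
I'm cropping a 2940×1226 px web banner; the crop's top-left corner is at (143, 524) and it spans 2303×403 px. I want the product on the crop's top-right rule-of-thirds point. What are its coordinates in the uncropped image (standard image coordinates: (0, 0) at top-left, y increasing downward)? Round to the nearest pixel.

One third of the crop width 2303 is 767.67 px.
One third of the crop height 403 is 134.33 px.
The top-right point is two-thirds across and one-third down within the crop:
x = 143 + 2 × 767.67 ≈ 1678; y = 524 + 1 × 134.33 ≈ 658.

(1678, 658)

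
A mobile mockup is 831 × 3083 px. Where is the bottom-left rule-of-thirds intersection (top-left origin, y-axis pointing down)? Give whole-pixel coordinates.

The bottom-left point sits one-third of the way across and two-thirds of the way down.
x = 1 × 831/3 ≈ 277; y = 2 × 3083/3 ≈ 2055.

(277, 2055)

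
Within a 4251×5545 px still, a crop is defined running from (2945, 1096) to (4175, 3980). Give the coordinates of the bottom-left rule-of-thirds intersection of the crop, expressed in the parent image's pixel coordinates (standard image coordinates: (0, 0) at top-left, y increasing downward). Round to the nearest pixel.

Crop width = 4175 − 2945 = 1230 px; one third is 410.00 px.
Crop height = 3980 − 1096 = 2884 px; one third is 961.33 px.
The bottom-left point is one-third across and two-thirds down within the crop:
x = 2945 + 1 × 410.00 ≈ 3355; y = 1096 + 2 × 961.33 ≈ 3019.

x = 3355 px, y = 3019 px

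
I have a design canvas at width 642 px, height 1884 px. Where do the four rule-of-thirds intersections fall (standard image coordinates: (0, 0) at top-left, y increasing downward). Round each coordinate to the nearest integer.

One third of 642 is 214; one third of 1884 is 628.
Vertical third lines at x = 214 and x = 428; horizontal third lines at y = 628 and y = 1256.

(214, 628), (428, 628), (214, 1256), (428, 1256)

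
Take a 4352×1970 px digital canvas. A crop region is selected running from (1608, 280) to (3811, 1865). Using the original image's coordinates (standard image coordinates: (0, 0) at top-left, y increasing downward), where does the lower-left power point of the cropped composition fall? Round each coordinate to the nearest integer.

Crop width = 3811 − 1608 = 2203 px; one third is 734.33 px.
Crop height = 1865 − 280 = 1585 px; one third is 528.33 px.
The lower-left point is one-third across and two-thirds down within the crop:
x = 1608 + 1 × 734.33 ≈ 2342; y = 280 + 2 × 528.33 ≈ 1337.

x = 2342 px, y = 1337 px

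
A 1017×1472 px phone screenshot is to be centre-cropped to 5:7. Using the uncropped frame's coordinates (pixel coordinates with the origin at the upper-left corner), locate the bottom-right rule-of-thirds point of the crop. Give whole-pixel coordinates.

1017/1472 < 5/7, so the 5:7 crop keeps the full width 1017 and trims height to 1017 × 7/5 = 1423.80 px.
Top offset = (1472 − 1423.80)/2 = 24.10 px; left offset = 0.
Bottom-right is two-thirds across and two-thirds down within the crop:
x = 0.00 + 2 × 1017.00/3 ≈ 678; y = 24.10 + 2 × 1423.80/3 ≈ 973.

x = 678 px, y = 973 px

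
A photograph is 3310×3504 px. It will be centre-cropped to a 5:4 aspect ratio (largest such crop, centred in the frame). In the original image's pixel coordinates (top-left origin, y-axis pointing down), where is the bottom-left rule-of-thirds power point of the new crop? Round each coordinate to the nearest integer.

x = 1103 px, y = 2193 px

3310/3504 < 5/4, so the 5:4 crop keeps the full width 3310 and trims height to 3310 × 4/5 = 2648.00 px.
Top offset = (3504 − 2648.00)/2 = 428.00 px; left offset = 0.
Bottom-left is one-third across and two-thirds down within the crop:
x = 0.00 + 1 × 3310.00/3 ≈ 1103; y = 428.00 + 2 × 2648.00/3 ≈ 2193.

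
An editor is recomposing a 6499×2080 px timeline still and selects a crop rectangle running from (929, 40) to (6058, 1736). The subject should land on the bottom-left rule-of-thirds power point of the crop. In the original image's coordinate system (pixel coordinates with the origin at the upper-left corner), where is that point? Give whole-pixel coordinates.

x = 2639 px, y = 1171 px

Crop width = 6058 − 929 = 5129 px; one third is 1709.67 px.
Crop height = 1736 − 40 = 1696 px; one third is 565.33 px.
The bottom-left point is one-third across and two-thirds down within the crop:
x = 929 + 1 × 1709.67 ≈ 2639; y = 40 + 2 × 565.33 ≈ 1171.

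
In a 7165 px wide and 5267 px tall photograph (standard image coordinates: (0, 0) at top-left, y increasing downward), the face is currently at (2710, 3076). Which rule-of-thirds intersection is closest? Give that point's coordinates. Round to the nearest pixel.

(2388, 3511)

Third lines: x ∈ {2388, 4777}, y ∈ {1756, 3511}.
2710 is closer to x = 2388; 3076 is closer to y = 3511.
So the nearest intersection is the lower-left power point.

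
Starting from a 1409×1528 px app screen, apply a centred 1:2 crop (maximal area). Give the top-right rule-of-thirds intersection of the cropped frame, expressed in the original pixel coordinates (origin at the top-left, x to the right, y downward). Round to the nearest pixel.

(832, 509)

1409/1528 > 1/2, so the 1:2 crop keeps the full height 1528 and trims width to 1528 × 1/2 = 764.00 px.
Left offset = (1409 − 764.00)/2 = 322.50 px; top offset = 0.
Top-right is two-thirds across and one-third down within the crop:
x = 322.50 + 2 × 764.00/3 ≈ 832; y = 0.00 + 1 × 1528.00/3 ≈ 509.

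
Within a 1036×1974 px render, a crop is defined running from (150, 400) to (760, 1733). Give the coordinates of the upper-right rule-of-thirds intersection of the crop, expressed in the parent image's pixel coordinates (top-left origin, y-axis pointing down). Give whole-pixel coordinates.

Crop width = 760 − 150 = 610 px; one third is 203.33 px.
Crop height = 1733 − 400 = 1333 px; one third is 444.33 px.
The upper-right point is two-thirds across and one-third down within the crop:
x = 150 + 2 × 203.33 ≈ 557; y = 400 + 1 × 444.33 ≈ 844.

(557, 844)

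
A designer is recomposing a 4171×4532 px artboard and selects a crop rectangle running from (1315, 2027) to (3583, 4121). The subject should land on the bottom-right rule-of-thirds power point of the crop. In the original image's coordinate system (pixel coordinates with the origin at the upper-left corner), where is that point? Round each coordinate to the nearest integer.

Crop width = 3583 − 1315 = 2268 px; one third is 756.00 px.
Crop height = 4121 − 2027 = 2094 px; one third is 698.00 px.
The bottom-right point is two-thirds across and two-thirds down within the crop:
x = 1315 + 2 × 756.00 ≈ 2827; y = 2027 + 2 × 698.00 ≈ 3423.

(2827, 3423)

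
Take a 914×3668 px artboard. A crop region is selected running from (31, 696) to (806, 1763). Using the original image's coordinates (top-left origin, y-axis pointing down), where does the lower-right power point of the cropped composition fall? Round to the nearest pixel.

Crop width = 806 − 31 = 775 px; one third is 258.33 px.
Crop height = 1763 − 696 = 1067 px; one third is 355.67 px.
The lower-right point is two-thirds across and two-thirds down within the crop:
x = 31 + 2 × 258.33 ≈ 548; y = 696 + 2 × 355.67 ≈ 1407.

(548, 1407)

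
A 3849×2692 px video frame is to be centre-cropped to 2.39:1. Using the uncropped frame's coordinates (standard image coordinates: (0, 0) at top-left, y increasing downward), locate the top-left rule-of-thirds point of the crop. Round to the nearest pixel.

x = 1283 px, y = 1078 px

3849/2692 < 2.39/1, so the 2.39:1 crop keeps the full width 3849 and trims height to 3849 × 1/2.39 = 1610.46 px.
Top offset = (2692 − 1610.46)/2 = 540.77 px; left offset = 0.
Top-left is one-third across and one-third down within the crop:
x = 0.00 + 1 × 3849.00/3 ≈ 1283; y = 540.77 + 1 × 1610.46/3 ≈ 1078.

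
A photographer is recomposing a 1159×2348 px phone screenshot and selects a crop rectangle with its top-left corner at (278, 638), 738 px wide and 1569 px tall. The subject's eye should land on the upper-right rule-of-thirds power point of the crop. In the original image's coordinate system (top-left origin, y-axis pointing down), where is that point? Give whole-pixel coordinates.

One third of the crop width 738 is 246.00 px.
One third of the crop height 1569 is 523.00 px.
The upper-right point is two-thirds across and one-third down within the crop:
x = 278 + 2 × 246.00 ≈ 770; y = 638 + 1 × 523.00 ≈ 1161.

(770, 1161)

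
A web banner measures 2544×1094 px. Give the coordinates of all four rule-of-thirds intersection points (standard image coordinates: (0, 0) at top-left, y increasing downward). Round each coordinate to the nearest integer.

(848, 365), (1696, 365), (848, 729), (1696, 729)

One third of 2544 is 848; one third of 1094 is 364.67.
Vertical third lines at x = 848 and x = 1696; horizontal third lines at y = 365 and y = 729.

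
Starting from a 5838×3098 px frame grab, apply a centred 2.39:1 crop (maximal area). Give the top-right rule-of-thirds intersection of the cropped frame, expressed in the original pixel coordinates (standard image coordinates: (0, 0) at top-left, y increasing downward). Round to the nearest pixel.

5838/3098 < 2.39/1, so the 2.39:1 crop keeps the full width 5838 and trims height to 5838 × 1/2.39 = 2442.68 px.
Top offset = (3098 − 2442.68)/2 = 327.66 px; left offset = 0.
Top-right is two-thirds across and one-third down within the crop:
x = 0.00 + 2 × 5838.00/3 ≈ 3892; y = 327.66 + 1 × 2442.68/3 ≈ 1142.

(3892, 1142)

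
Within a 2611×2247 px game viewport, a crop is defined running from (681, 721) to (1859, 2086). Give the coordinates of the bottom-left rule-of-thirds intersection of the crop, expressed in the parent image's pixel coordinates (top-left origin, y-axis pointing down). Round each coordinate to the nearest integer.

Crop width = 1859 − 681 = 1178 px; one third is 392.67 px.
Crop height = 2086 − 721 = 1365 px; one third is 455.00 px.
The bottom-left point is one-third across and two-thirds down within the crop:
x = 681 + 1 × 392.67 ≈ 1074; y = 721 + 2 × 455.00 ≈ 1631.

x = 1074 px, y = 1631 px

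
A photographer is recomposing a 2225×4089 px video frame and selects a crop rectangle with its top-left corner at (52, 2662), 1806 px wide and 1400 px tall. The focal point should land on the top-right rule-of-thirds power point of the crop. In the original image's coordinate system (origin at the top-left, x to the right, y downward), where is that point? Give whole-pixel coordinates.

One third of the crop width 1806 is 602.00 px.
One third of the crop height 1400 is 466.67 px.
The top-right point is two-thirds across and one-third down within the crop:
x = 52 + 2 × 602.00 ≈ 1256; y = 2662 + 1 × 466.67 ≈ 3129.

(1256, 3129)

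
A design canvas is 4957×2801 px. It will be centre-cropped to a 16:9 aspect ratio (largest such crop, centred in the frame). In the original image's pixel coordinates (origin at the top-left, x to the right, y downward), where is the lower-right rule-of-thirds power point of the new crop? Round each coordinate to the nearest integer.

4957/2801 < 16/9, so the 16:9 crop keeps the full width 4957 and trims height to 4957 × 9/16 = 2788.31 px.
Top offset = (2801 − 2788.31)/2 = 6.34 px; left offset = 0.
Lower-right is two-thirds across and two-thirds down within the crop:
x = 0.00 + 2 × 4957.00/3 ≈ 3305; y = 6.34 + 2 × 2788.31/3 ≈ 1865.

(3305, 1865)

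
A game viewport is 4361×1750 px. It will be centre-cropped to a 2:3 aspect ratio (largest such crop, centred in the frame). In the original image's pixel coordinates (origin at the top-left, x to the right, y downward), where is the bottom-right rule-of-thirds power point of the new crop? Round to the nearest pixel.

4361/1750 > 2/3, so the 2:3 crop keeps the full height 1750 and trims width to 1750 × 2/3 = 1166.67 px.
Left offset = (4361 − 1166.67)/2 = 1597.17 px; top offset = 0.
Bottom-right is two-thirds across and two-thirds down within the crop:
x = 1597.17 + 2 × 1166.67/3 ≈ 2375; y = 0.00 + 2 × 1750.00/3 ≈ 1167.

x = 2375 px, y = 1167 px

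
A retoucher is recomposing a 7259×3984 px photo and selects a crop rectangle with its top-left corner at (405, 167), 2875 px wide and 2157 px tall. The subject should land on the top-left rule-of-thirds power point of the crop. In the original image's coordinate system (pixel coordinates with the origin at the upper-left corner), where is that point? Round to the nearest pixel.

One third of the crop width 2875 is 958.33 px.
One third of the crop height 2157 is 719.00 px.
The top-left point is one-third across and one-third down within the crop:
x = 405 + 1 × 958.33 ≈ 1363; y = 167 + 1 × 719.00 ≈ 886.

(1363, 886)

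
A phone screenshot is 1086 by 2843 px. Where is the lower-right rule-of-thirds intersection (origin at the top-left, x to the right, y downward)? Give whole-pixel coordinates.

(724, 1895)

The lower-right point sits two-thirds of the way across and two-thirds of the way down.
x = 2 × 1086/3 ≈ 724; y = 2 × 2843/3 ≈ 1895.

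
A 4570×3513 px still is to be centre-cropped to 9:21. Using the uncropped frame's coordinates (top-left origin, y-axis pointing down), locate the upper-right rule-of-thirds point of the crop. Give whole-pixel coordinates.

4570/3513 > 9/21, so the 9:21 crop keeps the full height 3513 and trims width to 3513 × 9/21 = 1505.57 px.
Left offset = (4570 − 1505.57)/2 = 1532.21 px; top offset = 0.
Upper-right is two-thirds across and one-third down within the crop:
x = 1532.21 + 2 × 1505.57/3 ≈ 2536; y = 0.00 + 1 × 3513.00/3 ≈ 1171.

(2536, 1171)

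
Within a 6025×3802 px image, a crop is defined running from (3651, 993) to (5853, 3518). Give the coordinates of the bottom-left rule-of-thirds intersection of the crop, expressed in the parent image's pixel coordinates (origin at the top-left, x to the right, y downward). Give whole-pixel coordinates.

(4385, 2676)

Crop width = 5853 − 3651 = 2202 px; one third is 734.00 px.
Crop height = 3518 − 993 = 2525 px; one third is 841.67 px.
The bottom-left point is one-third across and two-thirds down within the crop:
x = 3651 + 1 × 734.00 ≈ 4385; y = 993 + 2 × 841.67 ≈ 2676.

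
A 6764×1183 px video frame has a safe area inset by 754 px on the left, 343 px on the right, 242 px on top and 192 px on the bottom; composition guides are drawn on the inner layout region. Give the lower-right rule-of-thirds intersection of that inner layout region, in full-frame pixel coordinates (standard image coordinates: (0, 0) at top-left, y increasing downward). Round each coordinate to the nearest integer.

x = 4532 px, y = 741 px

Content width = 6764 − 754 − 343 = 5667 px; content height = 1183 − 242 − 192 = 749 px.
Lower-right is two-thirds across and two-thirds down within the inner layout region.
x = 754 + 2 × 5667/3 = 754 + 3778.00 ≈ 4532
y = 242 + 2 × 749/3 = 242 + 499.33 ≈ 741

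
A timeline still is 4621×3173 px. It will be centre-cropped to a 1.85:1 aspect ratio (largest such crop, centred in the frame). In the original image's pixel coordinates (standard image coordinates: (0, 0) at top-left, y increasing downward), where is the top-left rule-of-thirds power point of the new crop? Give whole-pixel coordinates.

4621/3173 < 1.85/1, so the 1.85:1 crop keeps the full width 4621 and trims height to 4621 × 1/1.85 = 2497.84 px.
Top offset = (3173 − 2497.84)/2 = 337.58 px; left offset = 0.
Top-left is one-third across and one-third down within the crop:
x = 0.00 + 1 × 4621.00/3 ≈ 1540; y = 337.58 + 1 × 2497.84/3 ≈ 1170.

x = 1540 px, y = 1170 px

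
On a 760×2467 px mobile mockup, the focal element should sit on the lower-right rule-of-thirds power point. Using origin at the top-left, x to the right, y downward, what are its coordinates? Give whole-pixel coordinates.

The lower-right point sits two-thirds of the way across and two-thirds of the way down.
x = 2 × 760/3 ≈ 507; y = 2 × 2467/3 ≈ 1645.

(507, 1645)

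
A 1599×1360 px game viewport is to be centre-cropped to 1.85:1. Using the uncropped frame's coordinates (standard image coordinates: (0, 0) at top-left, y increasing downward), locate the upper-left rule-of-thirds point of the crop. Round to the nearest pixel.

(533, 536)

1599/1360 < 1.85/1, so the 1.85:1 crop keeps the full width 1599 and trims height to 1599 × 1/1.85 = 864.32 px.
Top offset = (1360 − 864.32)/2 = 247.84 px; left offset = 0.
Upper-left is one-third across and one-third down within the crop:
x = 0.00 + 1 × 1599.00/3 ≈ 533; y = 247.84 + 1 × 864.32/3 ≈ 536.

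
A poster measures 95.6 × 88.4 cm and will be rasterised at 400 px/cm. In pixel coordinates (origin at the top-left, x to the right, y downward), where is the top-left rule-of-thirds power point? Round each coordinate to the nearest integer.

In pixels the canvas is 95.6 × 400 = 38240 wide and 88.4 × 400 = 35360 tall.
The top-left point is one-third across and one-third down:
x = 1 × 38240/3 ≈ 12747; y = 1 × 35360/3 ≈ 11787.

(12747, 11787)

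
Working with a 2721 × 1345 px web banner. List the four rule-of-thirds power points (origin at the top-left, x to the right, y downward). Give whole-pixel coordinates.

One third of 2721 is 907; one third of 1345 is 448.33.
Vertical third lines at x = 907 and x = 1814; horizontal third lines at y = 448 and y = 897.

(907, 448), (1814, 448), (907, 897), (1814, 897)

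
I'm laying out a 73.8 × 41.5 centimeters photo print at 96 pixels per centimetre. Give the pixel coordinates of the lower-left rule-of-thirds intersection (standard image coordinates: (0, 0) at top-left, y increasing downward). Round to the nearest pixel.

(2362, 2656)

In pixels the canvas is 73.8 × 96 = 7084.8 wide and 41.5 × 96 = 3984 tall.
The lower-left point is one-third across and two-thirds down:
x = 1 × 7084.8/3 ≈ 2362; y = 2 × 3984/3 ≈ 2656.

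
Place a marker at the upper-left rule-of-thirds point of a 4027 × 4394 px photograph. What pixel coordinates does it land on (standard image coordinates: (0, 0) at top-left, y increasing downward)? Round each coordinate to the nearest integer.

The upper-left point sits one-third of the way across and one-third of the way down.
x = 1 × 4027/3 ≈ 1342; y = 1 × 4394/3 ≈ 1465.

x = 1342 px, y = 1465 px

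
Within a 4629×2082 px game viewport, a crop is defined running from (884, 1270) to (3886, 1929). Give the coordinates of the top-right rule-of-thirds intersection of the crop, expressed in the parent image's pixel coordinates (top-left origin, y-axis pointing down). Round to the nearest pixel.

Crop width = 3886 − 884 = 3002 px; one third is 1000.67 px.
Crop height = 1929 − 1270 = 659 px; one third is 219.67 px.
The top-right point is two-thirds across and one-third down within the crop:
x = 884 + 2 × 1000.67 ≈ 2885; y = 1270 + 1 × 219.67 ≈ 1490.

x = 2885 px, y = 1490 px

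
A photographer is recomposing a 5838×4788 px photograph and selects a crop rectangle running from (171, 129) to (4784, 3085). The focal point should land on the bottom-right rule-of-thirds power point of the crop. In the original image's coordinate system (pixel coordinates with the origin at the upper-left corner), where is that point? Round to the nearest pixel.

Crop width = 4784 − 171 = 4613 px; one third is 1537.67 px.
Crop height = 3085 − 129 = 2956 px; one third is 985.33 px.
The bottom-right point is two-thirds across and two-thirds down within the crop:
x = 171 + 2 × 1537.67 ≈ 3246; y = 129 + 2 × 985.33 ≈ 2100.

(3246, 2100)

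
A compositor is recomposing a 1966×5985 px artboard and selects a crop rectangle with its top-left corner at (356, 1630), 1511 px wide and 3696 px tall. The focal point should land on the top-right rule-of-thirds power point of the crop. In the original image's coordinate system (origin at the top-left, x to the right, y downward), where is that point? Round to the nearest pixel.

One third of the crop width 1511 is 503.67 px.
One third of the crop height 3696 is 1232.00 px.
The top-right point is two-thirds across and one-third down within the crop:
x = 356 + 2 × 503.67 ≈ 1363; y = 1630 + 1 × 1232.00 ≈ 2862.

x = 1363 px, y = 2862 px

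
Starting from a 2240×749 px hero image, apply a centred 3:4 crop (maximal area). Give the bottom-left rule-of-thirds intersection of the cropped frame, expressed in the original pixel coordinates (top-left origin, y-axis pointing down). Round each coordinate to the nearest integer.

x = 1026 px, y = 499 px

2240/749 > 3/4, so the 3:4 crop keeps the full height 749 and trims width to 749 × 3/4 = 561.75 px.
Left offset = (2240 − 561.75)/2 = 839.12 px; top offset = 0.
Bottom-left is one-third across and two-thirds down within the crop:
x = 839.12 + 1 × 561.75/3 ≈ 1026; y = 0.00 + 2 × 749.00/3 ≈ 499.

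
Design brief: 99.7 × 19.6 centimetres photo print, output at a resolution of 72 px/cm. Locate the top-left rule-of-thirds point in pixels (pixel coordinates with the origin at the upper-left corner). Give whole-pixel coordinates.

In pixels the canvas is 99.7 × 72 = 7178.4 wide and 19.6 × 72 = 1411.2 tall.
The top-left point is one-third across and one-third down:
x = 1 × 7178.4/3 ≈ 2393; y = 1 × 1411.2/3 ≈ 470.

(2393, 470)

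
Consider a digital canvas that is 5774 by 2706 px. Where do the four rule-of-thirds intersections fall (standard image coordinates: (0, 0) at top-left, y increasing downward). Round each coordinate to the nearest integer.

One third of 5774 is 1924.67; one third of 2706 is 902.
Vertical third lines at x = 1925 and x = 3849; horizontal third lines at y = 902 and y = 1804.

(1925, 902), (3849, 902), (1925, 1804), (3849, 1804)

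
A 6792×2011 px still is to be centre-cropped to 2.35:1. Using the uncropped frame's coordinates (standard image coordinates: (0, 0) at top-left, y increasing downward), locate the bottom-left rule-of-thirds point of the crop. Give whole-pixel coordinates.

(2608, 1341)

6792/2011 > 2.35/1, so the 2.35:1 crop keeps the full height 2011 and trims width to 2011 × 2.35/1 = 4725.85 px.
Left offset = (6792 − 4725.85)/2 = 1033.07 px; top offset = 0.
Bottom-left is one-third across and two-thirds down within the crop:
x = 1033.07 + 1 × 4725.85/3 ≈ 2608; y = 0.00 + 2 × 2011.00/3 ≈ 1341.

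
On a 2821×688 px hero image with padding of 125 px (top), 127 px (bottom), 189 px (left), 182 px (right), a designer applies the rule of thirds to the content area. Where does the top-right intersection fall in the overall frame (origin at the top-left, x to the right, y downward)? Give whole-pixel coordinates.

Content width = 2821 − 189 − 182 = 2450 px; content height = 688 − 125 − 127 = 436 px.
Top-right is two-thirds across and one-third down within the content area.
x = 189 + 2 × 2450/3 = 189 + 1633.33 ≈ 1822
y = 125 + 1 × 436/3 = 125 + 145.33 ≈ 270

(1822, 270)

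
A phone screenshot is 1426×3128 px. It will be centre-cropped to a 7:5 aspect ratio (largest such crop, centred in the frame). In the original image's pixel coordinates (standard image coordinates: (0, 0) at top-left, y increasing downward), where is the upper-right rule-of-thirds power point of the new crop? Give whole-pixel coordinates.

1426/3128 < 7/5, so the 7:5 crop keeps the full width 1426 and trims height to 1426 × 5/7 = 1018.57 px.
Top offset = (3128 − 1018.57)/2 = 1054.71 px; left offset = 0.
Upper-right is two-thirds across and one-third down within the crop:
x = 0.00 + 2 × 1426.00/3 ≈ 951; y = 1054.71 + 1 × 1018.57/3 ≈ 1394.

x = 951 px, y = 1394 px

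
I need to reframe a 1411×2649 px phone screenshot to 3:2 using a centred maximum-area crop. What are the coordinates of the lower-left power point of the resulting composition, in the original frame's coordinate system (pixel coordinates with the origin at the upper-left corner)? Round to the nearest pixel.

x = 470 px, y = 1481 px

1411/2649 < 3/2, so the 3:2 crop keeps the full width 1411 and trims height to 1411 × 2/3 = 940.67 px.
Top offset = (2649 − 940.67)/2 = 854.17 px; left offset = 0.
Lower-left is one-third across and two-thirds down within the crop:
x = 0.00 + 1 × 1411.00/3 ≈ 470; y = 854.17 + 2 × 940.67/3 ≈ 1481.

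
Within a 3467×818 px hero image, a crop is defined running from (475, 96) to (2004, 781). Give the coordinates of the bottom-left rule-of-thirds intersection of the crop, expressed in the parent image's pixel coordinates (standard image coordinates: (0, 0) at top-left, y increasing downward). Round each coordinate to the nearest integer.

Crop width = 2004 − 475 = 1529 px; one third is 509.67 px.
Crop height = 781 − 96 = 685 px; one third is 228.33 px.
The bottom-left point is one-third across and two-thirds down within the crop:
x = 475 + 1 × 509.67 ≈ 985; y = 96 + 2 × 228.33 ≈ 553.

(985, 553)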